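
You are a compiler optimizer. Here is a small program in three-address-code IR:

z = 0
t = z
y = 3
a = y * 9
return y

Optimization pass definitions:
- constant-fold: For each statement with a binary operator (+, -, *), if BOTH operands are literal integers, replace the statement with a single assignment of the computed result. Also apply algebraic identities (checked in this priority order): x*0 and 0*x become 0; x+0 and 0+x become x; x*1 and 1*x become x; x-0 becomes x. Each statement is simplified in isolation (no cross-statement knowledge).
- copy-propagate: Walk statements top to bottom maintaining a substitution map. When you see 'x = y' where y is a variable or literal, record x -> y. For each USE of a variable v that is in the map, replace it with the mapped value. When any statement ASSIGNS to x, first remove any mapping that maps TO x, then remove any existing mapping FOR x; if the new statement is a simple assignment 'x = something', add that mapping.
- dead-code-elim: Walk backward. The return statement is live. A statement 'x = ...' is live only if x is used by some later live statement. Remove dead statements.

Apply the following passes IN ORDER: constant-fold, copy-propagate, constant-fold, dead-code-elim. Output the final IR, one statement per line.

Answer: return 3

Derivation:
Initial IR:
  z = 0
  t = z
  y = 3
  a = y * 9
  return y
After constant-fold (5 stmts):
  z = 0
  t = z
  y = 3
  a = y * 9
  return y
After copy-propagate (5 stmts):
  z = 0
  t = 0
  y = 3
  a = 3 * 9
  return 3
After constant-fold (5 stmts):
  z = 0
  t = 0
  y = 3
  a = 27
  return 3
After dead-code-elim (1 stmts):
  return 3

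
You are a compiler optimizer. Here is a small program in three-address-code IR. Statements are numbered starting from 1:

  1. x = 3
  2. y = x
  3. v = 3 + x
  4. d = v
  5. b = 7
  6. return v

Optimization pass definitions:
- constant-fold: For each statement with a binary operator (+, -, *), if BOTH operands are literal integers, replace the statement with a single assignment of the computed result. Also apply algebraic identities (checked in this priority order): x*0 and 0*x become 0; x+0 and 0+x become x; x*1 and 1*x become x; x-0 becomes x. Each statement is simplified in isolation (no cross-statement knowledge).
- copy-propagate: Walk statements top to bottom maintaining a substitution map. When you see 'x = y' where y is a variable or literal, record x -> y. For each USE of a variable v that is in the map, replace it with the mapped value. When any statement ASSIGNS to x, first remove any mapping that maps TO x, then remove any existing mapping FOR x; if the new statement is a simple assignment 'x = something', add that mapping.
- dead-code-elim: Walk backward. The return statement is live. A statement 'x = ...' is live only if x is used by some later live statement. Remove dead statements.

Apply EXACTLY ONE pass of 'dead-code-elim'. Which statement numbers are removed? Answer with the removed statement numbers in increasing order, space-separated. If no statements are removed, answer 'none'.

Backward liveness scan:
Stmt 1 'x = 3': KEEP (x is live); live-in = []
Stmt 2 'y = x': DEAD (y not in live set ['x'])
Stmt 3 'v = 3 + x': KEEP (v is live); live-in = ['x']
Stmt 4 'd = v': DEAD (d not in live set ['v'])
Stmt 5 'b = 7': DEAD (b not in live set ['v'])
Stmt 6 'return v': KEEP (return); live-in = ['v']
Removed statement numbers: [2, 4, 5]
Surviving IR:
  x = 3
  v = 3 + x
  return v

Answer: 2 4 5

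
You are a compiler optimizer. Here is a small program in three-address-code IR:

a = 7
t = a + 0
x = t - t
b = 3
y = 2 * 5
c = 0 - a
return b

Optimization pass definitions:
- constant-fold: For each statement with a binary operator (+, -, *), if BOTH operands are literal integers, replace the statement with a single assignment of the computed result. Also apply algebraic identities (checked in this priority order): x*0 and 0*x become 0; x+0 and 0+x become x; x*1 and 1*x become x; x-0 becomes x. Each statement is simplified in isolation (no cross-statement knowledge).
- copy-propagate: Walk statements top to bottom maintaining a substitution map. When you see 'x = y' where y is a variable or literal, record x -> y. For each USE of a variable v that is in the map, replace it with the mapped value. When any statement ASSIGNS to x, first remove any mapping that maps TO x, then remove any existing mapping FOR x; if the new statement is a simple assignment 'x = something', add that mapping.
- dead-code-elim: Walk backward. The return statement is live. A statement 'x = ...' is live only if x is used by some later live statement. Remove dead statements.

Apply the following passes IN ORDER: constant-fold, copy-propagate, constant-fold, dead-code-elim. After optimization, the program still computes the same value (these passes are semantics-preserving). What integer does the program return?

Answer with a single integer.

Initial IR:
  a = 7
  t = a + 0
  x = t - t
  b = 3
  y = 2 * 5
  c = 0 - a
  return b
After constant-fold (7 stmts):
  a = 7
  t = a
  x = t - t
  b = 3
  y = 10
  c = 0 - a
  return b
After copy-propagate (7 stmts):
  a = 7
  t = 7
  x = 7 - 7
  b = 3
  y = 10
  c = 0 - 7
  return 3
After constant-fold (7 stmts):
  a = 7
  t = 7
  x = 0
  b = 3
  y = 10
  c = -7
  return 3
After dead-code-elim (1 stmts):
  return 3
Evaluate:
  a = 7  =>  a = 7
  t = a + 0  =>  t = 7
  x = t - t  =>  x = 0
  b = 3  =>  b = 3
  y = 2 * 5  =>  y = 10
  c = 0 - a  =>  c = -7
  return b = 3

Answer: 3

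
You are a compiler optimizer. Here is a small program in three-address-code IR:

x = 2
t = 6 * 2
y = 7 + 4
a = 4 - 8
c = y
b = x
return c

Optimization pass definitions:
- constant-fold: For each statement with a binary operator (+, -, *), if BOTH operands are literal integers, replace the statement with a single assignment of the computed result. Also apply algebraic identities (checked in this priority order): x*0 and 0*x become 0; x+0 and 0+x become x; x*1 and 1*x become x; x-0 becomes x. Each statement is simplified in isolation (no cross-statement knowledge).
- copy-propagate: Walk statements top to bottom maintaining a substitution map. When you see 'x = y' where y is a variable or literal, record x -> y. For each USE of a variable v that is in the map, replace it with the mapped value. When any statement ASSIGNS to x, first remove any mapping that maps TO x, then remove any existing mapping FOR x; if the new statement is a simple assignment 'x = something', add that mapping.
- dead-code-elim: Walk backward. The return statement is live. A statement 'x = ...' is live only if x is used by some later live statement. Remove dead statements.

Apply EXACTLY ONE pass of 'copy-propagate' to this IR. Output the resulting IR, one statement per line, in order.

Answer: x = 2
t = 6 * 2
y = 7 + 4
a = 4 - 8
c = y
b = 2
return y

Derivation:
Applying copy-propagate statement-by-statement:
  [1] x = 2  (unchanged)
  [2] t = 6 * 2  (unchanged)
  [3] y = 7 + 4  (unchanged)
  [4] a = 4 - 8  (unchanged)
  [5] c = y  (unchanged)
  [6] b = x  -> b = 2
  [7] return c  -> return y
Result (7 stmts):
  x = 2
  t = 6 * 2
  y = 7 + 4
  a = 4 - 8
  c = y
  b = 2
  return y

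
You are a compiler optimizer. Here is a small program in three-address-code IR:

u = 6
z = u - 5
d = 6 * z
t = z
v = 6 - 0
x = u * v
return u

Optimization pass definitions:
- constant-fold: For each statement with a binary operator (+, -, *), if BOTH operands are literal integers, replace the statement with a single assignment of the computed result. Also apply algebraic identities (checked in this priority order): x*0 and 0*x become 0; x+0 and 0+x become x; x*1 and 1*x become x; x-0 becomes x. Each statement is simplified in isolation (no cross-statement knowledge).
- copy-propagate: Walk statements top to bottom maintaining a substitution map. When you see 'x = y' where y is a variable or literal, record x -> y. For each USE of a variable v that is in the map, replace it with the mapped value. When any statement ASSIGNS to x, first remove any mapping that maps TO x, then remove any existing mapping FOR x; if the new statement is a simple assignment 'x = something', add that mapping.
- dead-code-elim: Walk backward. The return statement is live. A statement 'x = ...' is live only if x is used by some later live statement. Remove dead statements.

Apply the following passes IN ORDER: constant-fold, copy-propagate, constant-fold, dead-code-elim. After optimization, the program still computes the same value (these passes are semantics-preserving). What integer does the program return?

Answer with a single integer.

Answer: 6

Derivation:
Initial IR:
  u = 6
  z = u - 5
  d = 6 * z
  t = z
  v = 6 - 0
  x = u * v
  return u
After constant-fold (7 stmts):
  u = 6
  z = u - 5
  d = 6 * z
  t = z
  v = 6
  x = u * v
  return u
After copy-propagate (7 stmts):
  u = 6
  z = 6 - 5
  d = 6 * z
  t = z
  v = 6
  x = 6 * 6
  return 6
After constant-fold (7 stmts):
  u = 6
  z = 1
  d = 6 * z
  t = z
  v = 6
  x = 36
  return 6
After dead-code-elim (1 stmts):
  return 6
Evaluate:
  u = 6  =>  u = 6
  z = u - 5  =>  z = 1
  d = 6 * z  =>  d = 6
  t = z  =>  t = 1
  v = 6 - 0  =>  v = 6
  x = u * v  =>  x = 36
  return u = 6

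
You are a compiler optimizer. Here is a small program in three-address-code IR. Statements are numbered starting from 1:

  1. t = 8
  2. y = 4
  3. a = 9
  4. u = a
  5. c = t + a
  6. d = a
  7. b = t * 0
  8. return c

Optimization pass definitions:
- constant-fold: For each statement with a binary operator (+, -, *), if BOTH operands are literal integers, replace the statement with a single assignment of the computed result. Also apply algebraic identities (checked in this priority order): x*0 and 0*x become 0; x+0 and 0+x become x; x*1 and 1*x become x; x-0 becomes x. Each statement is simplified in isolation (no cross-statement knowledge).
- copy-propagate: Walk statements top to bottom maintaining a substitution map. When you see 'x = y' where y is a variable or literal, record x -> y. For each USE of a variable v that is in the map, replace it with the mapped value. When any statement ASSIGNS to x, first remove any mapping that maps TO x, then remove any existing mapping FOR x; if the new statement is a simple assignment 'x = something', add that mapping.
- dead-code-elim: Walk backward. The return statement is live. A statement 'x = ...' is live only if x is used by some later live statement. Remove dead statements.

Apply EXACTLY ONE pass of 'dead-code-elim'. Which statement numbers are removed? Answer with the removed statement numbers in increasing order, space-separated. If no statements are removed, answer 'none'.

Backward liveness scan:
Stmt 1 't = 8': KEEP (t is live); live-in = []
Stmt 2 'y = 4': DEAD (y not in live set ['t'])
Stmt 3 'a = 9': KEEP (a is live); live-in = ['t']
Stmt 4 'u = a': DEAD (u not in live set ['a', 't'])
Stmt 5 'c = t + a': KEEP (c is live); live-in = ['a', 't']
Stmt 6 'd = a': DEAD (d not in live set ['c'])
Stmt 7 'b = t * 0': DEAD (b not in live set ['c'])
Stmt 8 'return c': KEEP (return); live-in = ['c']
Removed statement numbers: [2, 4, 6, 7]
Surviving IR:
  t = 8
  a = 9
  c = t + a
  return c

Answer: 2 4 6 7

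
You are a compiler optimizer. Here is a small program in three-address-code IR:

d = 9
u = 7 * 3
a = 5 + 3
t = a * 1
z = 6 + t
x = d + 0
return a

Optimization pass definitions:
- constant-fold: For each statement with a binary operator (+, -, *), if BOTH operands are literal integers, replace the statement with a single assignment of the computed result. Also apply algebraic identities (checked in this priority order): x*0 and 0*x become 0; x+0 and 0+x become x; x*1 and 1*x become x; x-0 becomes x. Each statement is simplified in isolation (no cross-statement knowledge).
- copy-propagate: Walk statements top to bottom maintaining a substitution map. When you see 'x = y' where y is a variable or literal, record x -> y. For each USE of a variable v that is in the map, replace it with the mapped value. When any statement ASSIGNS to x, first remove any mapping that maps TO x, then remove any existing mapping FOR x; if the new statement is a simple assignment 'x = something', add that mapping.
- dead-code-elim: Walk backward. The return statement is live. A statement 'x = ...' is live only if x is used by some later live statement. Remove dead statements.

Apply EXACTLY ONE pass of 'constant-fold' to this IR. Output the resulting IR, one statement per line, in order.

Answer: d = 9
u = 21
a = 8
t = a
z = 6 + t
x = d
return a

Derivation:
Applying constant-fold statement-by-statement:
  [1] d = 9  (unchanged)
  [2] u = 7 * 3  -> u = 21
  [3] a = 5 + 3  -> a = 8
  [4] t = a * 1  -> t = a
  [5] z = 6 + t  (unchanged)
  [6] x = d + 0  -> x = d
  [7] return a  (unchanged)
Result (7 stmts):
  d = 9
  u = 21
  a = 8
  t = a
  z = 6 + t
  x = d
  return a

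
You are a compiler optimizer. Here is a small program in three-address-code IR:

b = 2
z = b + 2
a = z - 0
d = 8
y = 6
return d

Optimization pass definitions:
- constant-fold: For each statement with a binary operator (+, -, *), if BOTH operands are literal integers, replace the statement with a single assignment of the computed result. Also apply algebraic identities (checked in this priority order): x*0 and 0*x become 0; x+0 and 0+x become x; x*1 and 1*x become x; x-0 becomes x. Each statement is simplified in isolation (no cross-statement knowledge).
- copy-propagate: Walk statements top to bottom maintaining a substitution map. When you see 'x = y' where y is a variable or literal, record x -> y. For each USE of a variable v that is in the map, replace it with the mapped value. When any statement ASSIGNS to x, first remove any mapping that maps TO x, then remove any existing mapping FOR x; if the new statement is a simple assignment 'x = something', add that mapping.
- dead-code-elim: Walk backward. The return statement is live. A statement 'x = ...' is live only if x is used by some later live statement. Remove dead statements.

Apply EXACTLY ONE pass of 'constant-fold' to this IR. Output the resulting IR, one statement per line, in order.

Applying constant-fold statement-by-statement:
  [1] b = 2  (unchanged)
  [2] z = b + 2  (unchanged)
  [3] a = z - 0  -> a = z
  [4] d = 8  (unchanged)
  [5] y = 6  (unchanged)
  [6] return d  (unchanged)
Result (6 stmts):
  b = 2
  z = b + 2
  a = z
  d = 8
  y = 6
  return d

Answer: b = 2
z = b + 2
a = z
d = 8
y = 6
return d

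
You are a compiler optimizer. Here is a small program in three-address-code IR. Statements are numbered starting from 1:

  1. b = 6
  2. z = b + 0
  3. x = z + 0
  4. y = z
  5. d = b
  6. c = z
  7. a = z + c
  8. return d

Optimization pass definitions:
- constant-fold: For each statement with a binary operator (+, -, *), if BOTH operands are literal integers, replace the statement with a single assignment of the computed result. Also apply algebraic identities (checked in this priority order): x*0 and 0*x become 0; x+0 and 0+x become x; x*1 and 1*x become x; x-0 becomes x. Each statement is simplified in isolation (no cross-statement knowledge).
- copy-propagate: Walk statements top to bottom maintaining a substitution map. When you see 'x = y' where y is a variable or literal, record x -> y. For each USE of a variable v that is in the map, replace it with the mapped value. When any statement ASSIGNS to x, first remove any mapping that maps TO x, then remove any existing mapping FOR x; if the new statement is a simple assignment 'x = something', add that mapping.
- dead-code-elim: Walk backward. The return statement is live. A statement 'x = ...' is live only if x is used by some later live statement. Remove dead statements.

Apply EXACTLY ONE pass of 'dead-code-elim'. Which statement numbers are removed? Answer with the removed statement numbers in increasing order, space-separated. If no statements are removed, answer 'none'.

Answer: 2 3 4 6 7

Derivation:
Backward liveness scan:
Stmt 1 'b = 6': KEEP (b is live); live-in = []
Stmt 2 'z = b + 0': DEAD (z not in live set ['b'])
Stmt 3 'x = z + 0': DEAD (x not in live set ['b'])
Stmt 4 'y = z': DEAD (y not in live set ['b'])
Stmt 5 'd = b': KEEP (d is live); live-in = ['b']
Stmt 6 'c = z': DEAD (c not in live set ['d'])
Stmt 7 'a = z + c': DEAD (a not in live set ['d'])
Stmt 8 'return d': KEEP (return); live-in = ['d']
Removed statement numbers: [2, 3, 4, 6, 7]
Surviving IR:
  b = 6
  d = b
  return d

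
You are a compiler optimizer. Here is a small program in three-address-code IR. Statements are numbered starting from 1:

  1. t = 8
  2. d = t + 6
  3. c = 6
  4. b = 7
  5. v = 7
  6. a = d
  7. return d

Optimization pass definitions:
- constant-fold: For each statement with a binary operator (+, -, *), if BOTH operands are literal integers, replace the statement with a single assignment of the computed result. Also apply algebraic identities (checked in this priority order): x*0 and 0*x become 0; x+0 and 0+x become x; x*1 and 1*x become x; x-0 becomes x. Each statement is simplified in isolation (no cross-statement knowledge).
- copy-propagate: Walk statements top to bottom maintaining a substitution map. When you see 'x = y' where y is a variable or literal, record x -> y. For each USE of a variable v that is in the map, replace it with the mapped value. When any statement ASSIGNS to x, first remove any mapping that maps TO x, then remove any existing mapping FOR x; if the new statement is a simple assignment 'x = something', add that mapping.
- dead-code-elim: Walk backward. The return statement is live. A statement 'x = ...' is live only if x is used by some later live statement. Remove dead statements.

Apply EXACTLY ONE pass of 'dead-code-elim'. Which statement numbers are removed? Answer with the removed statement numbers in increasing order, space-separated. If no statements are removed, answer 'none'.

Answer: 3 4 5 6

Derivation:
Backward liveness scan:
Stmt 1 't = 8': KEEP (t is live); live-in = []
Stmt 2 'd = t + 6': KEEP (d is live); live-in = ['t']
Stmt 3 'c = 6': DEAD (c not in live set ['d'])
Stmt 4 'b = 7': DEAD (b not in live set ['d'])
Stmt 5 'v = 7': DEAD (v not in live set ['d'])
Stmt 6 'a = d': DEAD (a not in live set ['d'])
Stmt 7 'return d': KEEP (return); live-in = ['d']
Removed statement numbers: [3, 4, 5, 6]
Surviving IR:
  t = 8
  d = t + 6
  return d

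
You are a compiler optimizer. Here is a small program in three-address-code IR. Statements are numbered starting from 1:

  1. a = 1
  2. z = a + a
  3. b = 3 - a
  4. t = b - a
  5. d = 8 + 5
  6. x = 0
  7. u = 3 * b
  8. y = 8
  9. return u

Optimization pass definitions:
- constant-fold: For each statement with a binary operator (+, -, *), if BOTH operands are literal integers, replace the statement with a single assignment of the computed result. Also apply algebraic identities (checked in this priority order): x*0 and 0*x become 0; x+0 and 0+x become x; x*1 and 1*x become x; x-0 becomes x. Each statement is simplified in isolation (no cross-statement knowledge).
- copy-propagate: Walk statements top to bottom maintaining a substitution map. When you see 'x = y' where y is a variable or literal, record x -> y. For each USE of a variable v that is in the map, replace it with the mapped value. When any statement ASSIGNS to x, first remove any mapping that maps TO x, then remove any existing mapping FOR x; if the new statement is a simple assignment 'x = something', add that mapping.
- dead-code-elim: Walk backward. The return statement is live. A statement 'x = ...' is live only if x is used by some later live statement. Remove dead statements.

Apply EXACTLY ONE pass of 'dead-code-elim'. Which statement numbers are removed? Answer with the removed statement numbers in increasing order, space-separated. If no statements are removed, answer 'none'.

Answer: 2 4 5 6 8

Derivation:
Backward liveness scan:
Stmt 1 'a = 1': KEEP (a is live); live-in = []
Stmt 2 'z = a + a': DEAD (z not in live set ['a'])
Stmt 3 'b = 3 - a': KEEP (b is live); live-in = ['a']
Stmt 4 't = b - a': DEAD (t not in live set ['b'])
Stmt 5 'd = 8 + 5': DEAD (d not in live set ['b'])
Stmt 6 'x = 0': DEAD (x not in live set ['b'])
Stmt 7 'u = 3 * b': KEEP (u is live); live-in = ['b']
Stmt 8 'y = 8': DEAD (y not in live set ['u'])
Stmt 9 'return u': KEEP (return); live-in = ['u']
Removed statement numbers: [2, 4, 5, 6, 8]
Surviving IR:
  a = 1
  b = 3 - a
  u = 3 * b
  return u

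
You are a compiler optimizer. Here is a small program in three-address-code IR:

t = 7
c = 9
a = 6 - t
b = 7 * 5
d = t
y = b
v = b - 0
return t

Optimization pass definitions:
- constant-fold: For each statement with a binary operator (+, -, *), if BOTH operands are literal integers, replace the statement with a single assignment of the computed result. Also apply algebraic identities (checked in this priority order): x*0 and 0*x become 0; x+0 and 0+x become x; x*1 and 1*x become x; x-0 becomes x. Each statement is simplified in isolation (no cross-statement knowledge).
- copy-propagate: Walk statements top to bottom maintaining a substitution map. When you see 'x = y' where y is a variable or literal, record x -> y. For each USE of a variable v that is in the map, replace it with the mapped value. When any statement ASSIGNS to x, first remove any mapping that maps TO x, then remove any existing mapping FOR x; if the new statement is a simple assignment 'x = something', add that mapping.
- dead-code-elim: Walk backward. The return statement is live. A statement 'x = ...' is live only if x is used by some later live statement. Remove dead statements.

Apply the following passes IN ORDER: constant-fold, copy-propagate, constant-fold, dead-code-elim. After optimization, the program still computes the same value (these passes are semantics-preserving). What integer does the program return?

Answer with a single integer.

Answer: 7

Derivation:
Initial IR:
  t = 7
  c = 9
  a = 6 - t
  b = 7 * 5
  d = t
  y = b
  v = b - 0
  return t
After constant-fold (8 stmts):
  t = 7
  c = 9
  a = 6 - t
  b = 35
  d = t
  y = b
  v = b
  return t
After copy-propagate (8 stmts):
  t = 7
  c = 9
  a = 6 - 7
  b = 35
  d = 7
  y = 35
  v = 35
  return 7
After constant-fold (8 stmts):
  t = 7
  c = 9
  a = -1
  b = 35
  d = 7
  y = 35
  v = 35
  return 7
After dead-code-elim (1 stmts):
  return 7
Evaluate:
  t = 7  =>  t = 7
  c = 9  =>  c = 9
  a = 6 - t  =>  a = -1
  b = 7 * 5  =>  b = 35
  d = t  =>  d = 7
  y = b  =>  y = 35
  v = b - 0  =>  v = 35
  return t = 7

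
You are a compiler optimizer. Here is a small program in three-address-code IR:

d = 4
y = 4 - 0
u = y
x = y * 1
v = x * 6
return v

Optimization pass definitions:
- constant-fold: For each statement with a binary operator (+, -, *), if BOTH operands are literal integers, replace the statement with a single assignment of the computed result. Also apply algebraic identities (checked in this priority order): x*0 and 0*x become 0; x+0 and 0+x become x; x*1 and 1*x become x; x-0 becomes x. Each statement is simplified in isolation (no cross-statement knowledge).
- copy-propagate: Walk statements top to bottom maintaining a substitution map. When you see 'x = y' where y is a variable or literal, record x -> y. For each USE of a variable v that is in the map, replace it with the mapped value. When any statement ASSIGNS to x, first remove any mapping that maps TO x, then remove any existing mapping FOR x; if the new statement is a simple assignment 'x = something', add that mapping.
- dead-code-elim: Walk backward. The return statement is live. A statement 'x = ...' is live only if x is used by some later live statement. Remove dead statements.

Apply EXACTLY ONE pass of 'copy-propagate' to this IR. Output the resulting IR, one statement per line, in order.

Applying copy-propagate statement-by-statement:
  [1] d = 4  (unchanged)
  [2] y = 4 - 0  (unchanged)
  [3] u = y  (unchanged)
  [4] x = y * 1  (unchanged)
  [5] v = x * 6  (unchanged)
  [6] return v  (unchanged)
Result (6 stmts):
  d = 4
  y = 4 - 0
  u = y
  x = y * 1
  v = x * 6
  return v

Answer: d = 4
y = 4 - 0
u = y
x = y * 1
v = x * 6
return v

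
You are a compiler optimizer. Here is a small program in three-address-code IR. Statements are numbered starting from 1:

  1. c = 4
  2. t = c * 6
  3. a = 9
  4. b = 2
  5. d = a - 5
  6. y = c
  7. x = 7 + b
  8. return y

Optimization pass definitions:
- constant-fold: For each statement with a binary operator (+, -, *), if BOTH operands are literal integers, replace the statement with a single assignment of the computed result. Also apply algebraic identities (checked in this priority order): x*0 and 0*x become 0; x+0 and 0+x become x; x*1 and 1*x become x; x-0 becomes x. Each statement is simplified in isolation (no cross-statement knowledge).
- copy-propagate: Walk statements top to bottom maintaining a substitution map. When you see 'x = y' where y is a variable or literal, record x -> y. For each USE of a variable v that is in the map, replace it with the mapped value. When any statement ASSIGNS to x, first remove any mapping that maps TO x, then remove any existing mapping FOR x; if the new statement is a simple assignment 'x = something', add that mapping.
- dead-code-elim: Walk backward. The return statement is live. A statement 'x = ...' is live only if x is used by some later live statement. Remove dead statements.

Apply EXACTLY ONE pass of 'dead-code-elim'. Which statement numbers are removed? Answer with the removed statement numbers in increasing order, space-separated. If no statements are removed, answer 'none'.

Backward liveness scan:
Stmt 1 'c = 4': KEEP (c is live); live-in = []
Stmt 2 't = c * 6': DEAD (t not in live set ['c'])
Stmt 3 'a = 9': DEAD (a not in live set ['c'])
Stmt 4 'b = 2': DEAD (b not in live set ['c'])
Stmt 5 'd = a - 5': DEAD (d not in live set ['c'])
Stmt 6 'y = c': KEEP (y is live); live-in = ['c']
Stmt 7 'x = 7 + b': DEAD (x not in live set ['y'])
Stmt 8 'return y': KEEP (return); live-in = ['y']
Removed statement numbers: [2, 3, 4, 5, 7]
Surviving IR:
  c = 4
  y = c
  return y

Answer: 2 3 4 5 7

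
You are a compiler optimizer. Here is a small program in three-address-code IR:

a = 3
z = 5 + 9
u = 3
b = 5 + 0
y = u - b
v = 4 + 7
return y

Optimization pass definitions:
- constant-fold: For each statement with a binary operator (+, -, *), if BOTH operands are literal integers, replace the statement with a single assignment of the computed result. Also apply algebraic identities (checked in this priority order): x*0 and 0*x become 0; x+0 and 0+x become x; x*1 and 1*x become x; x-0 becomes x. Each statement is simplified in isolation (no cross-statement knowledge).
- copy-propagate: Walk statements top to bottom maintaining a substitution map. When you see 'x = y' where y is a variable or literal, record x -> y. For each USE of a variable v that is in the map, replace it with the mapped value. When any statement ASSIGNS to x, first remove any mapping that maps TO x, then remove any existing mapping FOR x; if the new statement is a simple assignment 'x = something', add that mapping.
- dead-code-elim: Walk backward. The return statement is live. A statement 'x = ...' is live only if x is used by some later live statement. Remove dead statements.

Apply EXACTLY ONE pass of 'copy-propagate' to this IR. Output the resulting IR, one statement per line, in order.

Answer: a = 3
z = 5 + 9
u = 3
b = 5 + 0
y = 3 - b
v = 4 + 7
return y

Derivation:
Applying copy-propagate statement-by-statement:
  [1] a = 3  (unchanged)
  [2] z = 5 + 9  (unchanged)
  [3] u = 3  (unchanged)
  [4] b = 5 + 0  (unchanged)
  [5] y = u - b  -> y = 3 - b
  [6] v = 4 + 7  (unchanged)
  [7] return y  (unchanged)
Result (7 stmts):
  a = 3
  z = 5 + 9
  u = 3
  b = 5 + 0
  y = 3 - b
  v = 4 + 7
  return y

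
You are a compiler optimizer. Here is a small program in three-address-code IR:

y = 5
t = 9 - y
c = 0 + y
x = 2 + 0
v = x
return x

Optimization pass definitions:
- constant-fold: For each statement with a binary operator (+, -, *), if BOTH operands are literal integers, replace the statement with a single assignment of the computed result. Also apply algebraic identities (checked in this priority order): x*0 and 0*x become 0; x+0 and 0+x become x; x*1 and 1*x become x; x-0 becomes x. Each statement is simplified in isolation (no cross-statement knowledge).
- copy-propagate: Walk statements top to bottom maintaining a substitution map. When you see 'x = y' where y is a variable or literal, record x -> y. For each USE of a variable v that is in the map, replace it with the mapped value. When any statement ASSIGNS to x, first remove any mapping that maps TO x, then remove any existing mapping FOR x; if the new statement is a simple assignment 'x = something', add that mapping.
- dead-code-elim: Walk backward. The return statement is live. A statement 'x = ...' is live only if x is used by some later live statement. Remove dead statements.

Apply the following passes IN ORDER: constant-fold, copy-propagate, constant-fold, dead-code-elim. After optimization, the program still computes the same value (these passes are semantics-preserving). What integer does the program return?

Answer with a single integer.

Answer: 2

Derivation:
Initial IR:
  y = 5
  t = 9 - y
  c = 0 + y
  x = 2 + 0
  v = x
  return x
After constant-fold (6 stmts):
  y = 5
  t = 9 - y
  c = y
  x = 2
  v = x
  return x
After copy-propagate (6 stmts):
  y = 5
  t = 9 - 5
  c = 5
  x = 2
  v = 2
  return 2
After constant-fold (6 stmts):
  y = 5
  t = 4
  c = 5
  x = 2
  v = 2
  return 2
After dead-code-elim (1 stmts):
  return 2
Evaluate:
  y = 5  =>  y = 5
  t = 9 - y  =>  t = 4
  c = 0 + y  =>  c = 5
  x = 2 + 0  =>  x = 2
  v = x  =>  v = 2
  return x = 2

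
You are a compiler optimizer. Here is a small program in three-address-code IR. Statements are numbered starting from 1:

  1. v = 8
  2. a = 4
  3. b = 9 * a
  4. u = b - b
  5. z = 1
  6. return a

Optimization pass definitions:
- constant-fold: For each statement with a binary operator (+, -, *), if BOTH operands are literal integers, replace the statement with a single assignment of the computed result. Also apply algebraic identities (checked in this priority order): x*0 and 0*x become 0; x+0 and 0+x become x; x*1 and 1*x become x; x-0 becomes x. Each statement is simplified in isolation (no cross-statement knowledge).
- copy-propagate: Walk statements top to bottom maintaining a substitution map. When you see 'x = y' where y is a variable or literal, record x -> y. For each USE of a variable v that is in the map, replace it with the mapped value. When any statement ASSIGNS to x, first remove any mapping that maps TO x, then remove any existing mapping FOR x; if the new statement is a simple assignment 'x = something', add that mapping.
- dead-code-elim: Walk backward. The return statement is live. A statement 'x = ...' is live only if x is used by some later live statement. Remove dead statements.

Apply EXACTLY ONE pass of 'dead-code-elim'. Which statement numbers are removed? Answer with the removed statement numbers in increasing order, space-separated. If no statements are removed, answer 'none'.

Answer: 1 3 4 5

Derivation:
Backward liveness scan:
Stmt 1 'v = 8': DEAD (v not in live set [])
Stmt 2 'a = 4': KEEP (a is live); live-in = []
Stmt 3 'b = 9 * a': DEAD (b not in live set ['a'])
Stmt 4 'u = b - b': DEAD (u not in live set ['a'])
Stmt 5 'z = 1': DEAD (z not in live set ['a'])
Stmt 6 'return a': KEEP (return); live-in = ['a']
Removed statement numbers: [1, 3, 4, 5]
Surviving IR:
  a = 4
  return a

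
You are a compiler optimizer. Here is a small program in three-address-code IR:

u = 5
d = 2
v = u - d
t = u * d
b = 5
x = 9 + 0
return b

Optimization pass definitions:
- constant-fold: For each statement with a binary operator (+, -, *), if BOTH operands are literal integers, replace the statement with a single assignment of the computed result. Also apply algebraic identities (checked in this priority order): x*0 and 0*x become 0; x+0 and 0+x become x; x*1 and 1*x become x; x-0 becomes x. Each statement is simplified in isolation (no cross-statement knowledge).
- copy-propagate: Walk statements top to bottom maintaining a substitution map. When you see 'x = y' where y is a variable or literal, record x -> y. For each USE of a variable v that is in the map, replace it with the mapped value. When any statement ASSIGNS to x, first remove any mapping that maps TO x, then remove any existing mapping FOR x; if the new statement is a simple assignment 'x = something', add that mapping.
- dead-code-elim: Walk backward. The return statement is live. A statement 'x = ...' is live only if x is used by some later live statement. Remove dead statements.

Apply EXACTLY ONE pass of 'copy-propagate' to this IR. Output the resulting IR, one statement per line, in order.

Answer: u = 5
d = 2
v = 5 - 2
t = 5 * 2
b = 5
x = 9 + 0
return 5

Derivation:
Applying copy-propagate statement-by-statement:
  [1] u = 5  (unchanged)
  [2] d = 2  (unchanged)
  [3] v = u - d  -> v = 5 - 2
  [4] t = u * d  -> t = 5 * 2
  [5] b = 5  (unchanged)
  [6] x = 9 + 0  (unchanged)
  [7] return b  -> return 5
Result (7 stmts):
  u = 5
  d = 2
  v = 5 - 2
  t = 5 * 2
  b = 5
  x = 9 + 0
  return 5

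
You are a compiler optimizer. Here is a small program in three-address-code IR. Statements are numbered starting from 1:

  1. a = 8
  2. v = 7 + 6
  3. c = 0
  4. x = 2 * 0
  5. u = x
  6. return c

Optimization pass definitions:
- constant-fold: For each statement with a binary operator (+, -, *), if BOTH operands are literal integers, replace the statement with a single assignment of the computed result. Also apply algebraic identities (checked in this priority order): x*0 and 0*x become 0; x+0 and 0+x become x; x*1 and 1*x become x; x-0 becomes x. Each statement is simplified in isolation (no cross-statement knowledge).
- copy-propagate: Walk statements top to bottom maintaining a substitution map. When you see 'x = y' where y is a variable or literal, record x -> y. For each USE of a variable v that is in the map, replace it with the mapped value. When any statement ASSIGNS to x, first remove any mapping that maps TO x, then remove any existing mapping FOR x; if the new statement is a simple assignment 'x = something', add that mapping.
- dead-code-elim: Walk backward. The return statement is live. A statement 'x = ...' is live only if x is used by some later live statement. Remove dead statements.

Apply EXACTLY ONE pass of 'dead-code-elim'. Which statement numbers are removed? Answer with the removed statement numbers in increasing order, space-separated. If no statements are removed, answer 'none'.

Answer: 1 2 4 5

Derivation:
Backward liveness scan:
Stmt 1 'a = 8': DEAD (a not in live set [])
Stmt 2 'v = 7 + 6': DEAD (v not in live set [])
Stmt 3 'c = 0': KEEP (c is live); live-in = []
Stmt 4 'x = 2 * 0': DEAD (x not in live set ['c'])
Stmt 5 'u = x': DEAD (u not in live set ['c'])
Stmt 6 'return c': KEEP (return); live-in = ['c']
Removed statement numbers: [1, 2, 4, 5]
Surviving IR:
  c = 0
  return c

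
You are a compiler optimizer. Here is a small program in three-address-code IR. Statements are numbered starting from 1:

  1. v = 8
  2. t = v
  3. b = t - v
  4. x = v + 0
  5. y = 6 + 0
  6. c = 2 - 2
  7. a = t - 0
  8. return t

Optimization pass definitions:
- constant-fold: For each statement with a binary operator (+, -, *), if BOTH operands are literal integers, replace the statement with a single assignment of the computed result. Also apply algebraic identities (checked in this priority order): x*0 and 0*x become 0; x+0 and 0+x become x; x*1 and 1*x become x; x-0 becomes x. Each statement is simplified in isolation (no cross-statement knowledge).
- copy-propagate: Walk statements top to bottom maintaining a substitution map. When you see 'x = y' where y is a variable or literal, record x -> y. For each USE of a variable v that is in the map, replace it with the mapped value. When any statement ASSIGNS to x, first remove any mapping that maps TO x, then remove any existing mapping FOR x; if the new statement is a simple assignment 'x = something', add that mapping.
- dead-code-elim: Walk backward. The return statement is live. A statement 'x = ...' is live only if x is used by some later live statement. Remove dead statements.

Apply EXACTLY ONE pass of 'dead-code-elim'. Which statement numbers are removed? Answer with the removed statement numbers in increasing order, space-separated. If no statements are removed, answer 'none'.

Answer: 3 4 5 6 7

Derivation:
Backward liveness scan:
Stmt 1 'v = 8': KEEP (v is live); live-in = []
Stmt 2 't = v': KEEP (t is live); live-in = ['v']
Stmt 3 'b = t - v': DEAD (b not in live set ['t'])
Stmt 4 'x = v + 0': DEAD (x not in live set ['t'])
Stmt 5 'y = 6 + 0': DEAD (y not in live set ['t'])
Stmt 6 'c = 2 - 2': DEAD (c not in live set ['t'])
Stmt 7 'a = t - 0': DEAD (a not in live set ['t'])
Stmt 8 'return t': KEEP (return); live-in = ['t']
Removed statement numbers: [3, 4, 5, 6, 7]
Surviving IR:
  v = 8
  t = v
  return t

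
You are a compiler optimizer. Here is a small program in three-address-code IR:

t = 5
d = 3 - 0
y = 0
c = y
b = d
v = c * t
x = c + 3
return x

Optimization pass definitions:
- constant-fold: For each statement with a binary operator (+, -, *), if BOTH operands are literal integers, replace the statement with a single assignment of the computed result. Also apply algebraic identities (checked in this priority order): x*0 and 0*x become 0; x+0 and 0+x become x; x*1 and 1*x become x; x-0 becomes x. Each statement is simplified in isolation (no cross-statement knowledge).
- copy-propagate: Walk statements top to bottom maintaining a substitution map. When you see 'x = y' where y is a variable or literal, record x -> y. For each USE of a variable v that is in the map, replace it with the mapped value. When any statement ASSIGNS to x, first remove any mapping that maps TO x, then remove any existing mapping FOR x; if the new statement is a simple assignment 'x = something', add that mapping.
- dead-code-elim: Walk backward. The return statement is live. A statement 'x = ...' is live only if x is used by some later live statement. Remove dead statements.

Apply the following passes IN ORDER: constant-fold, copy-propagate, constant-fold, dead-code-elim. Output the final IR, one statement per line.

Answer: x = 3
return x

Derivation:
Initial IR:
  t = 5
  d = 3 - 0
  y = 0
  c = y
  b = d
  v = c * t
  x = c + 3
  return x
After constant-fold (8 stmts):
  t = 5
  d = 3
  y = 0
  c = y
  b = d
  v = c * t
  x = c + 3
  return x
After copy-propagate (8 stmts):
  t = 5
  d = 3
  y = 0
  c = 0
  b = 3
  v = 0 * 5
  x = 0 + 3
  return x
After constant-fold (8 stmts):
  t = 5
  d = 3
  y = 0
  c = 0
  b = 3
  v = 0
  x = 3
  return x
After dead-code-elim (2 stmts):
  x = 3
  return x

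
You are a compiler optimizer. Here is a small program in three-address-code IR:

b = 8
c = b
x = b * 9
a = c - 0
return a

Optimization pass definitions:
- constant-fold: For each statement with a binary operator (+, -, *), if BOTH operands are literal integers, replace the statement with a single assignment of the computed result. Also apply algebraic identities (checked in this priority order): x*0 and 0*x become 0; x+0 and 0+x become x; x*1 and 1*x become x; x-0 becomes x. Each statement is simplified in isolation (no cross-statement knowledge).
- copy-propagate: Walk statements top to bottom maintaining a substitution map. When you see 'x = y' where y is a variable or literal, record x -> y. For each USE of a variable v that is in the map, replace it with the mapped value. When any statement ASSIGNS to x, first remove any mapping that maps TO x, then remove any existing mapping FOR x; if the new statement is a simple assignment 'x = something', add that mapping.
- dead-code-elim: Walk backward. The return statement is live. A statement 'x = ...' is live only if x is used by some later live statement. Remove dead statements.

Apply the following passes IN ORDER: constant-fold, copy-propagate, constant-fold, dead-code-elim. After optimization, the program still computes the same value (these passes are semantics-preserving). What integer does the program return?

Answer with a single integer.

Initial IR:
  b = 8
  c = b
  x = b * 9
  a = c - 0
  return a
After constant-fold (5 stmts):
  b = 8
  c = b
  x = b * 9
  a = c
  return a
After copy-propagate (5 stmts):
  b = 8
  c = 8
  x = 8 * 9
  a = 8
  return 8
After constant-fold (5 stmts):
  b = 8
  c = 8
  x = 72
  a = 8
  return 8
After dead-code-elim (1 stmts):
  return 8
Evaluate:
  b = 8  =>  b = 8
  c = b  =>  c = 8
  x = b * 9  =>  x = 72
  a = c - 0  =>  a = 8
  return a = 8

Answer: 8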